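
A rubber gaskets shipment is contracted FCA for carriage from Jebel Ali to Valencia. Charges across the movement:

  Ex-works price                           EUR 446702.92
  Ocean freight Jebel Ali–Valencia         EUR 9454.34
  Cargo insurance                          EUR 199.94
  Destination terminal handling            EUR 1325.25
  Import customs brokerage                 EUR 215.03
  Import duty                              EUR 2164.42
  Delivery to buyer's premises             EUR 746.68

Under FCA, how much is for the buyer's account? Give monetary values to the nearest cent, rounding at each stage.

FCA: the seller delivers export-cleared goods to the carrier; the buyer bears costs from that point.
Seller's account: goods 446702.92 = 446702.92
Buyer's account: freight 9454.34 + insurance 199.94 + destination terminal 1325.25 + brokerage 215.03 + duty 2164.42 + delivery 746.68 = 14105.66

Buyer's account: EUR 14105.66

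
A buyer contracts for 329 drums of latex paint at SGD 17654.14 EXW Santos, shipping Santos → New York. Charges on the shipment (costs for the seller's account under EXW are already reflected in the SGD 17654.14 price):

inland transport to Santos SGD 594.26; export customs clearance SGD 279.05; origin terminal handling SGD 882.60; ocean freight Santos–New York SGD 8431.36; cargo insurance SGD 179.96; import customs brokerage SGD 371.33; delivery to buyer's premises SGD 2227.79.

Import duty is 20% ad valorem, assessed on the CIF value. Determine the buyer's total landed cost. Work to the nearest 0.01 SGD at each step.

Total landed cost: SGD 36224.76

EXW: the seller makes goods available at their premises; the buyer bears all onward costs.
CIF value = EXW price + inland to port + export clearance + origin terminal + freight + insurance = 17654.14 + 594.26 + 279.05 + 882.60 + 8431.36 + 179.96 = 28021.37
Import duty = 28021.37 × 20% = 5604.27
Buyer bears: inland to port 594.26 + export clearance 279.05 + origin terminal 882.60 + freight 8431.36 + insurance 179.96 + brokerage 371.33 + delivery 2227.79 + duty 5604.27 = 18570.62
Landed cost = invoice 17654.14 + 18570.62 = 36224.76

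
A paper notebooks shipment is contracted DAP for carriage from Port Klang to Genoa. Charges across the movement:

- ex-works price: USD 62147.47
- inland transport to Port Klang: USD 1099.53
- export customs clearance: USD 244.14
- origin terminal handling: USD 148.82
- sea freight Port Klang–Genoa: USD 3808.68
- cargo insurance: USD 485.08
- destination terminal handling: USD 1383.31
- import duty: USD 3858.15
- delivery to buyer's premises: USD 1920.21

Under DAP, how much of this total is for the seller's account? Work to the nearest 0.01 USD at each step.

DAP: the seller bears all costs to the named destination except import duty and clearance.
Seller's account: goods 62147.47 + inland to port 1099.53 + export clearance 244.14 + origin terminal 148.82 + freight 3808.68 + insurance 485.08 + destination terminal 1383.31 + delivery 1920.21 = 71237.24
Buyer's account: duty 3858.15 = 3858.15

Seller's account: USD 71237.24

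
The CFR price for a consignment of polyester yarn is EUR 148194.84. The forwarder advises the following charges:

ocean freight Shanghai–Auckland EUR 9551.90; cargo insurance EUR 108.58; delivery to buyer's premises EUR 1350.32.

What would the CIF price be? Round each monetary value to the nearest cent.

Not relevant to the conversion: freight — on the seller under both CFR and CIF; already in the CFR price and stays in the CIF price. delivery — on the buyer under both terms; not part of either seller's price.
From CFR to CIF, the seller additionally bears: insurance.
CIF price = 148194.84 + 108.58 = 148303.42

CIF price: EUR 148303.42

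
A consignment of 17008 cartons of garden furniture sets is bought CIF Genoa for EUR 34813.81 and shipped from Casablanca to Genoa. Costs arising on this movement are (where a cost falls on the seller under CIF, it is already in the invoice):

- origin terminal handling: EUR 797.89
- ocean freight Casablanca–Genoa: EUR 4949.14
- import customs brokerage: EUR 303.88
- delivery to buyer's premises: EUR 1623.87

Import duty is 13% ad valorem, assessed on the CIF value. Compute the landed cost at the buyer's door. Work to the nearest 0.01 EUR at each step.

Total landed cost: EUR 41267.36

CIF: the seller pays costs through ocean freight and marine insurance to the destination port.
Already in the invoice (seller's account under CIF): origin terminal, freight — exclude.
The CIF price already equals the CIF value: 34813.81
Import duty = 34813.81 × 13% = 4525.80
Buyer bears: brokerage 303.88 + delivery 1623.87 + duty 4525.80 = 6453.55
Landed cost = invoice 34813.81 + 6453.55 = 41267.36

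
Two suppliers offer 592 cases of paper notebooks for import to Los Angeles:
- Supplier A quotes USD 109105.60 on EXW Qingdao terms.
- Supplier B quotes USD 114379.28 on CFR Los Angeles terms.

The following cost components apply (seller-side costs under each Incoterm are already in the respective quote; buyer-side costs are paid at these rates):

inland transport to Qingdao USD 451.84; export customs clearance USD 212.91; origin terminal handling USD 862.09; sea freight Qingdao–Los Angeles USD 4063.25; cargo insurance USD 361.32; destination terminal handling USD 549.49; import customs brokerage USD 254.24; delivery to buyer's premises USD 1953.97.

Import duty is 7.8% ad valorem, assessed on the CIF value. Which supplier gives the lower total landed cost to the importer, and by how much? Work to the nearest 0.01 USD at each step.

Supplier B is cheaper by USD 341.09

Supplier A (EXW):
CIF value = EXW price + inland to port + export clearance + origin terminal + freight + insurance = 109105.60 + 451.84 + 212.91 + 862.09 + 4063.25 + 361.32 = 115057.01
Import duty = 115057.01 × 7.8% = 8974.45
Buyer bears (A): 451.84 + 212.91 + 862.09 + 4063.25 + 361.32 + 549.49 + 254.24 + 1953.97 = 8709.11
Landed cost (A) = invoice 109105.60 + 8709.11 + duty 8974.45 = 126789.16
Supplier B (CFR):
CIF value = CFR price + insurance = 114379.28 + 361.32 = 114740.60
Import duty = 114740.60 × 7.8% = 8949.77
Buyer bears (B): 361.32 + 549.49 + 254.24 + 1953.97 = 3119.02
Landed cost (B) = invoice 114379.28 + 3119.02 + duty 8949.77 = 126448.07
Difference = |126789.16 − 126448.07| = 341.09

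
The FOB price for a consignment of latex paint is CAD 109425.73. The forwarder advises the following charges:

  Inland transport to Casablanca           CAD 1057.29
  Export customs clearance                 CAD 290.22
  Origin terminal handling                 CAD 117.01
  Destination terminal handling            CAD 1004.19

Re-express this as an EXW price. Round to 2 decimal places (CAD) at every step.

Not relevant to the conversion: destination terminal — on the buyer under both terms; not part of either seller's price.
From FOB to EXW, the seller no longer bears: inland to port, export clearance, origin terminal.
EXW price = 109425.73 − 1057.29 − 290.22 − 117.01 = 107961.21

EXW price: CAD 107961.21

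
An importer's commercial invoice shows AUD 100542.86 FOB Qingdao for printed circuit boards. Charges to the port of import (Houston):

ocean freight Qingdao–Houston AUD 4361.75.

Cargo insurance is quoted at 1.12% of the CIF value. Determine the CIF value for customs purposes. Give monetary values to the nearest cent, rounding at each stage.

CIF value: AUD 106092.85

Let C be the CIF value. C = FOB price + freight + 1.12% × C
C − 1.12% × C = 100542.86 + 4361.75
0.9888 × C = 104904.61
C = 104904.61 / 0.9888 = 106092.85
Insurance premium = 1.12% × 106092.85 = 1188.24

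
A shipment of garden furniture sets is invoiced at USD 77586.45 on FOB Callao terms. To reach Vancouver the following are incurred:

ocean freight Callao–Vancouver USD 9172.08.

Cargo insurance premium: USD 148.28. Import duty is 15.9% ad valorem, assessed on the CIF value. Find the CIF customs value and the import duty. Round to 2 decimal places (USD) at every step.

CIF value: USD 86906.81; import duty: USD 13818.18

CIF = FOB price + freight + insurance
CIF = 77586.45 + 9172.08 + 148.28 = 86906.81
Import duty = 86906.81 × 15.9% = 13818.18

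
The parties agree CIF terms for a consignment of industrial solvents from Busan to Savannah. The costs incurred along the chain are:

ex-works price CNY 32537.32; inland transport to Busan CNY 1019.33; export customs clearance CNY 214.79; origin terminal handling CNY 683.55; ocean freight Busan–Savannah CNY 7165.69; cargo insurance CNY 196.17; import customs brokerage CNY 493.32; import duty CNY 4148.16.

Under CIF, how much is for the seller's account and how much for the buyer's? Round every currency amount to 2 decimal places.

CIF: the seller pays costs through ocean freight and marine insurance to the destination port.
Seller's account: goods 32537.32 + inland to port 1019.33 + export clearance 214.79 + origin terminal 683.55 + freight 7165.69 + insurance 196.17 = 41816.85
Buyer's account: brokerage 493.32 + duty 4148.16 = 4641.48

Seller: CNY 41816.85; buyer: CNY 4641.48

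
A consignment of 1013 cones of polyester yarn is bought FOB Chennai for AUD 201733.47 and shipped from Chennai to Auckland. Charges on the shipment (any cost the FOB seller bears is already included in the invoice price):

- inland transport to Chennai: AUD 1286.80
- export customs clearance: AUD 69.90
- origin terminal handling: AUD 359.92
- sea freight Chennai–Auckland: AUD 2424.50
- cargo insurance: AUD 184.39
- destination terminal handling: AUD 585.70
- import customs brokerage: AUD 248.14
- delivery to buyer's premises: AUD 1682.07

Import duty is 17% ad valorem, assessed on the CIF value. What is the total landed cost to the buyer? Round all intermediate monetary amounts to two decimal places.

Total landed cost: AUD 241596.47

FOB: the seller bears costs until goods are on board at the origin port; the buyer bears freight, insurance and all costs thereafter.
Already in the invoice (seller's account under FOB): inland to port, export clearance, origin terminal — exclude.
CIF value = FOB price + freight + insurance = 201733.47 + 2424.50 + 184.39 = 204342.36
Import duty = 204342.36 × 17% = 34738.20
Buyer bears: freight 2424.50 + insurance 184.39 + destination terminal 585.70 + brokerage 248.14 + delivery 1682.07 + duty 34738.20 = 39863.00
Landed cost = invoice 201733.47 + 39863.00 = 241596.47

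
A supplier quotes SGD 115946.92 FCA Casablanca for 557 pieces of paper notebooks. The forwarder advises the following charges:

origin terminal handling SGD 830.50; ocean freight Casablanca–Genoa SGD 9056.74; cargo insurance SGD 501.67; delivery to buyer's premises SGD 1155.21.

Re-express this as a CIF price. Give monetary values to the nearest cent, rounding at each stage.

Not relevant to the conversion: delivery — on the buyer under both terms; not part of either seller's price.
From FCA to CIF, the seller additionally bears: origin terminal, freight, insurance.
CIF price = 115946.92 + 830.50 + 9056.74 + 501.67 = 126335.83

CIF price: SGD 126335.83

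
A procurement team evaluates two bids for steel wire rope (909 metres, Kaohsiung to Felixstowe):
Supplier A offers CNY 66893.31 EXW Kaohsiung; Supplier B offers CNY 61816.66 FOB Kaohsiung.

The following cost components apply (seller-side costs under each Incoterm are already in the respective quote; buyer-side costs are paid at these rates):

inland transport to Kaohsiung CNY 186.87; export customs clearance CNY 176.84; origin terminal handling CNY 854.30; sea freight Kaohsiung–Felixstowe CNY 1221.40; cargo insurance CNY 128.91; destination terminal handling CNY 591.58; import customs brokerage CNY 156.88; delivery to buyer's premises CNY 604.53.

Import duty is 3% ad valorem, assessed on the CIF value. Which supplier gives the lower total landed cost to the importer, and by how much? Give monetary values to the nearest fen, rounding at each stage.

Supplier B is cheaper by CNY 6483.50

Supplier A (EXW):
CIF value = EXW price + inland to port + export clearance + origin terminal + freight + insurance = 66893.31 + 186.87 + 176.84 + 854.30 + 1221.40 + 128.91 = 69461.63
Import duty = 69461.63 × 3% = 2083.85
Buyer bears (A): 186.87 + 176.84 + 854.30 + 1221.40 + 128.91 + 591.58 + 156.88 + 604.53 = 3921.31
Landed cost (A) = invoice 66893.31 + 3921.31 + duty 2083.85 = 72898.47
Supplier B (FOB):
CIF value = FOB price + freight + insurance = 61816.66 + 1221.40 + 128.91 = 63166.97
Import duty = 63166.97 × 3% = 1895.01
Buyer bears (B): 1221.40 + 128.91 + 591.58 + 156.88 + 604.53 = 2703.30
Landed cost (B) = invoice 61816.66 + 2703.30 + duty 1895.01 = 66414.97
Difference = |72898.47 − 66414.97| = 6483.50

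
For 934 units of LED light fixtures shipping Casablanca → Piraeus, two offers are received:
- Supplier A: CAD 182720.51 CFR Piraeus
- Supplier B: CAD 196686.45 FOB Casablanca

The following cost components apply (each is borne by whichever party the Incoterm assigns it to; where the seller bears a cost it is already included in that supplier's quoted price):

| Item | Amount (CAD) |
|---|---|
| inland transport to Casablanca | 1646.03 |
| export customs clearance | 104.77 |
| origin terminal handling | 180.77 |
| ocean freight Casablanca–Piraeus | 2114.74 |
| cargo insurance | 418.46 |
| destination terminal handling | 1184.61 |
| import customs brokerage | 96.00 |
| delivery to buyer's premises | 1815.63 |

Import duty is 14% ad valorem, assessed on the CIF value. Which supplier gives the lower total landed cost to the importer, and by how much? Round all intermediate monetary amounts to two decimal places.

Supplier A is cheaper by CAD 18331.97

Supplier A (CFR):
CIF value = CFR price + insurance = 182720.51 + 418.46 = 183138.97
Import duty = 183138.97 × 14% = 25639.46
Buyer bears (A): 418.46 + 1184.61 + 96.00 + 1815.63 = 3514.70
Landed cost (A) = invoice 182720.51 + 3514.70 + duty 25639.46 = 211874.67
Supplier B (FOB):
CIF value = FOB price + freight + insurance = 196686.45 + 2114.74 + 418.46 = 199219.65
Import duty = 199219.65 × 14% = 27890.75
Buyer bears (B): 2114.74 + 418.46 + 1184.61 + 96.00 + 1815.63 = 5629.44
Landed cost (B) = invoice 196686.45 + 5629.44 + duty 27890.75 = 230206.64
Difference = |211874.67 − 230206.64| = 18331.97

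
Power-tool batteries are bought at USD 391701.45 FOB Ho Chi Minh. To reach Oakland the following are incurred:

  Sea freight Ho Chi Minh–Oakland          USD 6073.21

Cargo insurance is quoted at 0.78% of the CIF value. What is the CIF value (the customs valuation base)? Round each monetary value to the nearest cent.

CIF value: USD 400901.69

Let C be the CIF value. C = FOB price + freight + 0.78% × C
C − 0.78% × C = 391701.45 + 6073.21
0.9922 × C = 397774.66
C = 397774.66 / 0.9922 = 400901.69
Insurance premium = 0.78% × 400901.69 = 3127.03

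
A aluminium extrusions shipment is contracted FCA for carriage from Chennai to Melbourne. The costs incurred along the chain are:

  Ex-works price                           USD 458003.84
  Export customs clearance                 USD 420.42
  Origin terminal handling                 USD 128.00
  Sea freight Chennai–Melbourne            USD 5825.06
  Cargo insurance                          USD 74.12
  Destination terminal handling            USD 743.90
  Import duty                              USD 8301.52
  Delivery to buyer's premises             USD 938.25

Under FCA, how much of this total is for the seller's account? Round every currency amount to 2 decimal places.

FCA: the seller delivers export-cleared goods to the carrier; the buyer bears costs from that point.
Seller's account: goods 458003.84 + export clearance 420.42 = 458424.26
Buyer's account: origin terminal 128.00 + freight 5825.06 + insurance 74.12 + destination terminal 743.90 + duty 8301.52 + delivery 938.25 = 16010.85

Seller's account: USD 458424.26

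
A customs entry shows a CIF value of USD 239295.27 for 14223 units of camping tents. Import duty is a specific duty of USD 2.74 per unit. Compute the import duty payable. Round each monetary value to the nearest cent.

Import duty: USD 38971.02

Import duty = 14223 × 2.74 = 38971.02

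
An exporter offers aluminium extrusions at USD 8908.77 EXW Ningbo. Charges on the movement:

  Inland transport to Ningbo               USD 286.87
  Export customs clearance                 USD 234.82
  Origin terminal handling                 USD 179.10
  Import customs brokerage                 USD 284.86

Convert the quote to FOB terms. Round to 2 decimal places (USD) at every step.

FOB price: USD 9609.56

Not relevant to the conversion: brokerage — on the buyer under both terms; not part of either seller's price.
From EXW to FOB, the seller additionally bears: inland to port, export clearance, origin terminal.
FOB price = 8908.77 + 286.87 + 234.82 + 179.10 = 9609.56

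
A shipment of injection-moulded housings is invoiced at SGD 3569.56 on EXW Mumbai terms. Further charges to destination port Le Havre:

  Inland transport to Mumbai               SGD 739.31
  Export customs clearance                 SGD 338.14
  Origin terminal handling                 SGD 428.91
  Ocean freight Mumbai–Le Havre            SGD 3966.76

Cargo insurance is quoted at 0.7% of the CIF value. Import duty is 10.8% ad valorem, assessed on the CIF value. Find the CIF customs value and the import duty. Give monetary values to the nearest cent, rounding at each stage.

Let C be the CIF value. C = EXW price + pre-shipment costs + freight + 0.7% × C
C − 0.7% × C = 3569.56 + 739.31 + 338.14 + 428.91 + 3966.76
0.993 × C = 9042.68
C = 9042.68 / 0.993 = 9106.42
Insurance premium = 0.7% × 9106.42 = 63.74
Import duty = 9106.42 × 10.8% = 983.49

CIF value: SGD 9106.42; import duty: SGD 983.49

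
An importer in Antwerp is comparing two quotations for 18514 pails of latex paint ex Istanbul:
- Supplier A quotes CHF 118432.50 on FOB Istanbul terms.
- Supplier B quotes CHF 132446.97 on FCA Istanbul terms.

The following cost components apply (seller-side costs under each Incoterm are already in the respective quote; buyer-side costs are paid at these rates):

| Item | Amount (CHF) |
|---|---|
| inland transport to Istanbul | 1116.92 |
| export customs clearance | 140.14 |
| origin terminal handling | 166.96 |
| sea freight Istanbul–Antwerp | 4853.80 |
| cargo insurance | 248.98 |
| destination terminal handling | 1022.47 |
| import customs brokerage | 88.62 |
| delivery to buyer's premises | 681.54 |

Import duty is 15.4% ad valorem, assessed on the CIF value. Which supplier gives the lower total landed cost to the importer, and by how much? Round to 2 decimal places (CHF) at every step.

Supplier A is cheaper by CHF 16365.37

Supplier A (FOB):
CIF value = FOB price + freight + insurance = 118432.50 + 4853.80 + 248.98 = 123535.28
Import duty = 123535.28 × 15.4% = 19024.43
Buyer bears (A): 4853.80 + 248.98 + 1022.47 + 88.62 + 681.54 = 6895.41
Landed cost (A) = invoice 118432.50 + 6895.41 + duty 19024.43 = 144352.34
Supplier B (FCA):
CIF value = FCA price + origin terminal + freight + insurance = 132446.97 + 166.96 + 4853.80 + 248.98 = 137716.71
Import duty = 137716.71 × 15.4% = 21208.37
Buyer bears (B): 166.96 + 4853.80 + 248.98 + 1022.47 + 88.62 + 681.54 = 7062.37
Landed cost (B) = invoice 132446.97 + 7062.37 + duty 21208.37 = 160717.71
Difference = |144352.34 − 160717.71| = 16365.37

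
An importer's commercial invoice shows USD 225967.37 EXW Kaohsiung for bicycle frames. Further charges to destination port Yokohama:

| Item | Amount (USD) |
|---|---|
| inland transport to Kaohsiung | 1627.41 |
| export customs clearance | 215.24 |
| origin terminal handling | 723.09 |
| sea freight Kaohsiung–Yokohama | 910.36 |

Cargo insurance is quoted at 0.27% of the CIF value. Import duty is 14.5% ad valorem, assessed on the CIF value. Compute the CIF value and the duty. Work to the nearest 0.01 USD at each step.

Let C be the CIF value. C = EXW price + pre-shipment costs + freight + 0.27% × C
C − 0.27% × C = 225967.37 + 1627.41 + 215.24 + 723.09 + 910.36
0.9973 × C = 229443.47
C = 229443.47 / 0.9973 = 230064.64
Insurance premium = 0.27% × 230064.64 = 621.17
Import duty = 230064.64 × 14.5% = 33359.37

CIF value: USD 230064.64; import duty: USD 33359.37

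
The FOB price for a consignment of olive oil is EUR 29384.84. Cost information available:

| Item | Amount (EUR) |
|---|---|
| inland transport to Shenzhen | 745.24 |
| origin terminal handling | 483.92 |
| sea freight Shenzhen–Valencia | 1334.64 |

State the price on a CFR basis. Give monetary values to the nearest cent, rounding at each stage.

CFR price: EUR 30719.48

Not relevant to the conversion: inland to port, origin terminal — on the seller under both FOB and CFR; already in the FOB price and stays in the CFR price.
From FOB to CFR, the seller additionally bears: freight.
CFR price = 29384.84 + 1334.64 = 30719.48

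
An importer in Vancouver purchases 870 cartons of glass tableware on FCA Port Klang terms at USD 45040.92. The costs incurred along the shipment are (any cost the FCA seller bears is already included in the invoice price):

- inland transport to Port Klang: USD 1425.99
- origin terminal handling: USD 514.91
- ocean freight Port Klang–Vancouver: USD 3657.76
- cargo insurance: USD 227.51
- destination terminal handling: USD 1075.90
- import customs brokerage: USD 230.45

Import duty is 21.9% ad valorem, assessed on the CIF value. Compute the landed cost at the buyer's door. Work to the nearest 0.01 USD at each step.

FCA: the seller delivers export-cleared goods to the carrier; the buyer bears costs from that point.
Already in the invoice (seller's account under FCA): inland to port — exclude.
CIF value = FCA price + origin terminal + freight + insurance = 45040.92 + 514.91 + 3657.76 + 227.51 = 49441.10
Import duty = 49441.10 × 21.9% = 10827.60
Buyer bears: origin terminal 514.91 + freight 3657.76 + insurance 227.51 + destination terminal 1075.90 + brokerage 230.45 + duty 10827.60 = 16534.13
Landed cost = invoice 45040.92 + 16534.13 = 61575.05

Total landed cost: USD 61575.05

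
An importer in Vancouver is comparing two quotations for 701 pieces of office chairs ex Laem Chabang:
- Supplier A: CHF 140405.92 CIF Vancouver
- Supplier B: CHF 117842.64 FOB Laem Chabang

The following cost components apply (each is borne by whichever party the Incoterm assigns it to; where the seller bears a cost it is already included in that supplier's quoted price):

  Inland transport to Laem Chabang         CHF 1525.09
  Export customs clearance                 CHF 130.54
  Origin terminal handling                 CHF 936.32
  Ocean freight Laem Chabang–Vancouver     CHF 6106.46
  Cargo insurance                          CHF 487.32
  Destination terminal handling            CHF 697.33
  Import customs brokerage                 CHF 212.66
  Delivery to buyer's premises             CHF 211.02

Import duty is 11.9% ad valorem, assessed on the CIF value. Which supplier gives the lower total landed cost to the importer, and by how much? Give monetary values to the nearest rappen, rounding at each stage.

Supplier B is cheaper by CHF 17869.87

Supplier A (CIF):
The CIF price already equals the CIF value: 140405.92
Import duty = 140405.92 × 11.9% = 16708.30
Buyer bears (A): 697.33 + 212.66 + 211.02 = 1121.01
Landed cost (A) = invoice 140405.92 + 1121.01 + duty 16708.30 = 158235.23
Supplier B (FOB):
CIF value = FOB price + freight + insurance = 117842.64 + 6106.46 + 487.32 = 124436.42
Import duty = 124436.42 × 11.9% = 14807.93
Buyer bears (B): 6106.46 + 487.32 + 697.33 + 212.66 + 211.02 = 7714.79
Landed cost (B) = invoice 117842.64 + 7714.79 + duty 14807.93 = 140365.36
Difference = |158235.23 − 140365.36| = 17869.87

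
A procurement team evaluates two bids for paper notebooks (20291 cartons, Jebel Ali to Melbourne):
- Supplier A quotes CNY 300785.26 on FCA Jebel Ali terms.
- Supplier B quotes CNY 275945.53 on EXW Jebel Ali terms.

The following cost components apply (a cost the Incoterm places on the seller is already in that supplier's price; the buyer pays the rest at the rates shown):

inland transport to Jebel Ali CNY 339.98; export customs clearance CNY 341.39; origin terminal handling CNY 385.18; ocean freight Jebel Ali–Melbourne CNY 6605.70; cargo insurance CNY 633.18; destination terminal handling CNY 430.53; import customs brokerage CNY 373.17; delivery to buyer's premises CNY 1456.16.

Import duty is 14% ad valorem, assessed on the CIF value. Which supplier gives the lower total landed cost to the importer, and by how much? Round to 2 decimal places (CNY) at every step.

Supplier B is cheaper by CNY 27540.53

Supplier A (FCA):
CIF value = FCA price + origin terminal + freight + insurance = 300785.26 + 385.18 + 6605.70 + 633.18 = 308409.32
Import duty = 308409.32 × 14% = 43177.30
Buyer bears (A): 385.18 + 6605.70 + 633.18 + 430.53 + 373.17 + 1456.16 = 9883.92
Landed cost (A) = invoice 300785.26 + 9883.92 + duty 43177.30 = 353846.48
Supplier B (EXW):
CIF value = EXW price + inland to port + export clearance + origin terminal + freight + insurance = 275945.53 + 339.98 + 341.39 + 385.18 + 6605.70 + 633.18 = 284250.96
Import duty = 284250.96 × 14% = 39795.13
Buyer bears (B): 339.98 + 341.39 + 385.18 + 6605.70 + 633.18 + 430.53 + 373.17 + 1456.16 = 10565.29
Landed cost (B) = invoice 275945.53 + 10565.29 + duty 39795.13 = 326305.95
Difference = |353846.48 − 326305.95| = 27540.53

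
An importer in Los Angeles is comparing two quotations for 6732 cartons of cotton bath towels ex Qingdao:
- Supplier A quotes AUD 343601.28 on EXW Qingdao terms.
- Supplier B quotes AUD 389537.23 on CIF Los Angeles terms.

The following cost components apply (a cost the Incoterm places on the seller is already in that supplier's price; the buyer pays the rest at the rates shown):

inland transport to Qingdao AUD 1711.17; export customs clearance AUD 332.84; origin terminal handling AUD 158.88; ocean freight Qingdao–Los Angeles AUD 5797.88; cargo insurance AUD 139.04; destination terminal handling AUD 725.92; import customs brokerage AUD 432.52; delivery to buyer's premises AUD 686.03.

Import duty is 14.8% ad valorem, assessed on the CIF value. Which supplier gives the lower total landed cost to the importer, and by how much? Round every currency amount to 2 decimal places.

Supplier A (EXW):
CIF value = EXW price + inland to port + export clearance + origin terminal + freight + insurance = 343601.28 + 1711.17 + 332.84 + 158.88 + 5797.88 + 139.04 = 351741.09
Import duty = 351741.09 × 14.8% = 52057.68
Buyer bears (A): 1711.17 + 332.84 + 158.88 + 5797.88 + 139.04 + 725.92 + 432.52 + 686.03 = 9984.28
Landed cost (A) = invoice 343601.28 + 9984.28 + duty 52057.68 = 405643.24
Supplier B (CIF):
The CIF price already equals the CIF value: 389537.23
Import duty = 389537.23 × 14.8% = 57651.51
Buyer bears (B): 725.92 + 432.52 + 686.03 = 1844.47
Landed cost (B) = invoice 389537.23 + 1844.47 + duty 57651.51 = 449033.21
Difference = |405643.24 − 449033.21| = 43389.97

Supplier A is cheaper by AUD 43389.97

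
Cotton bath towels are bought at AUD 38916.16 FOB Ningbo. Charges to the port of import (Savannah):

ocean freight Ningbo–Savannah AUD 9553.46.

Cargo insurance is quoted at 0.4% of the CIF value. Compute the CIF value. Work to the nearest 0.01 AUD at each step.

Let C be the CIF value. C = FOB price + freight + 0.4% × C
C − 0.4% × C = 38916.16 + 9553.46
0.996 × C = 48469.62
C = 48469.62 / 0.996 = 48664.28
Insurance premium = 0.4% × 48664.28 = 194.66

CIF value: AUD 48664.28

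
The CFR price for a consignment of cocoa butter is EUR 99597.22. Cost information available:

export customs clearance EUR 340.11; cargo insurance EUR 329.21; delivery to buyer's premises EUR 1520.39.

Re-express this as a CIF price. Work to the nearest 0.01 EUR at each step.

CIF price: EUR 99926.43

Not relevant to the conversion: export clearance — on the seller under both CFR and CIF; already in the CFR price and stays in the CIF price. delivery — on the buyer under both terms; not part of either seller's price.
From CFR to CIF, the seller additionally bears: insurance.
CIF price = 99597.22 + 329.21 = 99926.43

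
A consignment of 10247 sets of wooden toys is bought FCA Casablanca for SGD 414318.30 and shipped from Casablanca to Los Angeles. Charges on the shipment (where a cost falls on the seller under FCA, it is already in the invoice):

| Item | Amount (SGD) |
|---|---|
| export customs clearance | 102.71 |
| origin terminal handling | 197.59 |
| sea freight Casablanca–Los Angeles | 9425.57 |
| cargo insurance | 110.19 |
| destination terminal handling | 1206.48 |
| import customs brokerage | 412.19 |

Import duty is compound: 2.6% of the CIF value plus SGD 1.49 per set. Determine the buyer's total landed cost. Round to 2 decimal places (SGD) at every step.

FCA: the seller delivers export-cleared goods to the carrier; the buyer bears costs from that point.
Already in the invoice (seller's account under FCA): export clearance — exclude.
CIF value = FCA price + origin terminal + freight + insurance = 414318.30 + 197.59 + 9425.57 + 110.19 = 424051.65
Ad valorem component: 424051.65 × 2.6% = 11025.34
Specific component: 10247 × 1.49 = 15268.03
Import duty = 11025.34 + 15268.03 = 26293.37
Buyer bears: origin terminal 197.59 + freight 9425.57 + insurance 110.19 + destination terminal 1206.48 + brokerage 412.19 + duty 26293.37 = 37645.39
Landed cost = invoice 414318.30 + 37645.39 = 451963.69

Total landed cost: SGD 451963.69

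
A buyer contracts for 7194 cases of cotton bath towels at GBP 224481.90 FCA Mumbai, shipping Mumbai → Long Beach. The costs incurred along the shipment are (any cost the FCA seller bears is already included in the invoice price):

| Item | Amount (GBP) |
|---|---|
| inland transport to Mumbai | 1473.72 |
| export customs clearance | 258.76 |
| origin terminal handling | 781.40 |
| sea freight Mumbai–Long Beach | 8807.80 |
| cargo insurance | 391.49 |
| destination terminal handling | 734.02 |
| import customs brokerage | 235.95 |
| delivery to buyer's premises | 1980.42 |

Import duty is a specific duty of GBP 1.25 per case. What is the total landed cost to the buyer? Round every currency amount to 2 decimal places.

Total landed cost: GBP 246405.48

FCA: the seller delivers export-cleared goods to the carrier; the buyer bears costs from that point.
Already in the invoice (seller's account under FCA): inland to port, export clearance — exclude.
CIF value = FCA price + origin terminal + freight + insurance = 224481.90 + 781.40 + 8807.80 + 391.49 = 234462.59
Import duty = 7194 × 1.25 = 8992.50
Buyer bears: origin terminal 781.40 + freight 8807.80 + insurance 391.49 + destination terminal 734.02 + brokerage 235.95 + delivery 1980.42 + duty 8992.50 = 21923.58
Landed cost = invoice 224481.90 + 21923.58 = 246405.48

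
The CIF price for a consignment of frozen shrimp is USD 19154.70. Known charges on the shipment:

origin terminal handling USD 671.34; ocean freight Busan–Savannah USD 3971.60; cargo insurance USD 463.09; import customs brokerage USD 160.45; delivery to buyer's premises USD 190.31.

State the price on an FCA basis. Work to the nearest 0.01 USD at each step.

Not relevant to the conversion: delivery, brokerage — on the buyer under both terms; not part of either seller's price.
From CIF to FCA, the seller no longer bears: origin terminal, freight, insurance.
FCA price = 19154.70 − 671.34 − 3971.60 − 463.09 = 14048.67

FCA price: USD 14048.67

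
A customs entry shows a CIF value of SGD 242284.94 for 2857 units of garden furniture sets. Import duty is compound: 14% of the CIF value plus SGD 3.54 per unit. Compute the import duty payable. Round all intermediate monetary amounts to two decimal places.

Ad valorem component: 242284.94 × 14% = 33919.89
Specific component: 2857 × 3.54 = 10113.78
Import duty = 33919.89 + 10113.78 = 44033.67

Import duty: SGD 44033.67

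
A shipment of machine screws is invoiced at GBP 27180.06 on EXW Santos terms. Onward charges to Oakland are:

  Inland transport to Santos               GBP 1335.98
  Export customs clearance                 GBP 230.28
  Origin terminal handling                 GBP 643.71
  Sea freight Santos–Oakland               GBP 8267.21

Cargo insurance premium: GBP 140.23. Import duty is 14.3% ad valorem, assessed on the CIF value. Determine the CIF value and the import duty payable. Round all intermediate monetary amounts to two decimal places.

CIF value: GBP 37797.47; import duty: GBP 5405.04

CIF = EXW price + pre-shipment costs + freight + insurance
CIF = 27180.06 + 1335.98 + 230.28 + 643.71 + 8267.21 + 140.23 = 37797.47
Import duty = 37797.47 × 14.3% = 5405.04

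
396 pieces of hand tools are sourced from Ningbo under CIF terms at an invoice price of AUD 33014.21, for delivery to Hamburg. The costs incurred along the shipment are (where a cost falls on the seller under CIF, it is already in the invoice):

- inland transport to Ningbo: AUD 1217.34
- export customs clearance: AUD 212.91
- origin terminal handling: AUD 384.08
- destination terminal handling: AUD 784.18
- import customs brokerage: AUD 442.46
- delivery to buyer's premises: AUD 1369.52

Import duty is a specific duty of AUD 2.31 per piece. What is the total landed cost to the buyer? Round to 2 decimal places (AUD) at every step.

Total landed cost: AUD 36525.13

CIF: the seller pays costs through ocean freight and marine insurance to the destination port.
Already in the invoice (seller's account under CIF): inland to port, export clearance, origin terminal — exclude.
The CIF price already equals the CIF value: 33014.21
Import duty = 396 × 2.31 = 914.76
Buyer bears: destination terminal 784.18 + brokerage 442.46 + delivery 1369.52 + duty 914.76 = 3510.92
Landed cost = invoice 33014.21 + 3510.92 = 36525.13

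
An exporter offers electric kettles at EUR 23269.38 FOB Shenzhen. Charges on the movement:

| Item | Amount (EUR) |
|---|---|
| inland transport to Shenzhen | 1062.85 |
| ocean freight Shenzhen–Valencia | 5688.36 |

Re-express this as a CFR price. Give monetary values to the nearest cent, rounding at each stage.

CFR price: EUR 28957.74

Not relevant to the conversion: inland to port — on the seller under both FOB and CFR; already in the FOB price and stays in the CFR price.
From FOB to CFR, the seller additionally bears: freight.
CFR price = 23269.38 + 5688.36 = 28957.74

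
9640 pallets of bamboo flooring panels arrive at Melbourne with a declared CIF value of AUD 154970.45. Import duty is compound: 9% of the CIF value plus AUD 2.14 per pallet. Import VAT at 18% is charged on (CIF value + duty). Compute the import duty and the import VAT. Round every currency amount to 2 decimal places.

Import duty: AUD 34576.94; import VAT: AUD 34118.53

Ad valorem component: 154970.45 × 9% = 13947.34
Specific component: 9640 × 2.14 = 20629.60
Import duty = 13947.34 + 20629.60 = 34576.94
VAT base = CIF + duty = 154970.45 + 34576.94 = 189547.39
Import VAT = 189547.39 × 18% = 34118.53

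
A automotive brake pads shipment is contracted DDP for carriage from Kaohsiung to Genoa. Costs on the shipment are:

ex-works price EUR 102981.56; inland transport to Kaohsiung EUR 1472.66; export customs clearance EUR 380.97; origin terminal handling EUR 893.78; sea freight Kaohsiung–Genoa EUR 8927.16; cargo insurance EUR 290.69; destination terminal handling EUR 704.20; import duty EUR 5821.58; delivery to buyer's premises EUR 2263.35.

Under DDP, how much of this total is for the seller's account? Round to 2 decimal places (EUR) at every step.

Seller's account: EUR 123735.95

DDP: the seller bears all costs including import duty.
Seller's account: goods 102981.56 + inland to port 1472.66 + export clearance 380.97 + origin terminal 893.78 + freight 8927.16 + insurance 290.69 + destination terminal 704.20 + duty 5821.58 + delivery 2263.35 = 123735.95
Buyer's account: 0.00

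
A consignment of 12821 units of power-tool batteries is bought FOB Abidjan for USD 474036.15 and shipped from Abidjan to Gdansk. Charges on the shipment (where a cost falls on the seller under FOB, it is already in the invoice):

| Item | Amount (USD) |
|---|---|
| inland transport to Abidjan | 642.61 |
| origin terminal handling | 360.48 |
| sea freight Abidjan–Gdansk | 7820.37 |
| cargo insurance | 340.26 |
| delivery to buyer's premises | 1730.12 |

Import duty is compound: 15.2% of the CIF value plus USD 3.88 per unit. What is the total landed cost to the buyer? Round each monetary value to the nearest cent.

Total landed cost: USD 606966.29

FOB: the seller bears costs until goods are on board at the origin port; the buyer bears freight, insurance and all costs thereafter.
Already in the invoice (seller's account under FOB): inland to port, origin terminal — exclude.
CIF value = FOB price + freight + insurance = 474036.15 + 7820.37 + 340.26 = 482196.78
Ad valorem component: 482196.78 × 15.2% = 73293.91
Specific component: 12821 × 3.88 = 49745.48
Import duty = 73293.91 + 49745.48 = 123039.39
Buyer bears: freight 7820.37 + insurance 340.26 + delivery 1730.12 + duty 123039.39 = 132930.14
Landed cost = invoice 474036.15 + 132930.14 = 606966.29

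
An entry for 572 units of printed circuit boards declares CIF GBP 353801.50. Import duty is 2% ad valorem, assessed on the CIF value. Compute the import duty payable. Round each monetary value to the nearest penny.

Import duty: GBP 7076.03

Import duty = 353801.50 × 2% = 7076.03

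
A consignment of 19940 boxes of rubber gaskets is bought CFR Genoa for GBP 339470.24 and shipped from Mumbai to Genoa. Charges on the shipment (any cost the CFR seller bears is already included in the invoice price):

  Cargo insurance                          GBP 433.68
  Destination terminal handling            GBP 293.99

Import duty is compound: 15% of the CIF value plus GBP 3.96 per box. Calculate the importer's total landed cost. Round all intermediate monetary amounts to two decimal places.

Total landed cost: GBP 470145.90

CFR: the seller pays costs through ocean freight to the destination port, but not insurance.
CIF value = CFR price + insurance = 339470.24 + 433.68 = 339903.92
Ad valorem component: 339903.92 × 15% = 50985.59
Specific component: 19940 × 3.96 = 78962.40
Import duty = 50985.59 + 78962.40 = 129947.99
Buyer bears: insurance 433.68 + destination terminal 293.99 + duty 129947.99 = 130675.66
Landed cost = invoice 339470.24 + 130675.66 = 470145.90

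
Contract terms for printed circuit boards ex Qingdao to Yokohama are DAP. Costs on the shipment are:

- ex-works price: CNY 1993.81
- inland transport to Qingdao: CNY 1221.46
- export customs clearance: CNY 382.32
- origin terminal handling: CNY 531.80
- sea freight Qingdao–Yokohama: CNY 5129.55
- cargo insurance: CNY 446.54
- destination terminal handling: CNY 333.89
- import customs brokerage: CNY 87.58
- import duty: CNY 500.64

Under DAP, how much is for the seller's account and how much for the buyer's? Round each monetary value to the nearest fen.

Seller: CNY 10039.37; buyer: CNY 588.22

DAP: the seller bears all costs to the named destination except import duty and clearance.
Seller's account: goods 1993.81 + inland to port 1221.46 + export clearance 382.32 + origin terminal 531.80 + freight 5129.55 + insurance 446.54 + destination terminal 333.89 = 10039.37
Buyer's account: brokerage 87.58 + duty 500.64 = 588.22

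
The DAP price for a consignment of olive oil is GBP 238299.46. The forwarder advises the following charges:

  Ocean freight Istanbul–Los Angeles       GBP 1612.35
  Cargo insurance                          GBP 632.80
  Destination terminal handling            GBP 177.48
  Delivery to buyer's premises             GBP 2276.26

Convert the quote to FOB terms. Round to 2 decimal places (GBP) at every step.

From DAP to FOB, the seller no longer bears: freight, insurance, destination terminal, delivery.
FOB price = 238299.46 − 1612.35 − 632.80 − 177.48 − 2276.26 = 233600.57

FOB price: GBP 233600.57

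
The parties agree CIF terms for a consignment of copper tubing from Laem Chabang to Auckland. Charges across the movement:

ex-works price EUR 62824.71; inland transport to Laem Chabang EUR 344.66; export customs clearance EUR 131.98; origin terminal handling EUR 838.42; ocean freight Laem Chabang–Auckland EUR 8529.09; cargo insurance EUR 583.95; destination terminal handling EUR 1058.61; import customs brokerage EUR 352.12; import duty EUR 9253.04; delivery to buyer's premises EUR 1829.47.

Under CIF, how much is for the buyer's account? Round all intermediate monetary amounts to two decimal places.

Buyer's account: EUR 12493.24

CIF: the seller pays costs through ocean freight and marine insurance to the destination port.
Seller's account: goods 62824.71 + inland to port 344.66 + export clearance 131.98 + origin terminal 838.42 + freight 8529.09 + insurance 583.95 = 73252.81
Buyer's account: destination terminal 1058.61 + brokerage 352.12 + duty 9253.04 + delivery 1829.47 = 12493.24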